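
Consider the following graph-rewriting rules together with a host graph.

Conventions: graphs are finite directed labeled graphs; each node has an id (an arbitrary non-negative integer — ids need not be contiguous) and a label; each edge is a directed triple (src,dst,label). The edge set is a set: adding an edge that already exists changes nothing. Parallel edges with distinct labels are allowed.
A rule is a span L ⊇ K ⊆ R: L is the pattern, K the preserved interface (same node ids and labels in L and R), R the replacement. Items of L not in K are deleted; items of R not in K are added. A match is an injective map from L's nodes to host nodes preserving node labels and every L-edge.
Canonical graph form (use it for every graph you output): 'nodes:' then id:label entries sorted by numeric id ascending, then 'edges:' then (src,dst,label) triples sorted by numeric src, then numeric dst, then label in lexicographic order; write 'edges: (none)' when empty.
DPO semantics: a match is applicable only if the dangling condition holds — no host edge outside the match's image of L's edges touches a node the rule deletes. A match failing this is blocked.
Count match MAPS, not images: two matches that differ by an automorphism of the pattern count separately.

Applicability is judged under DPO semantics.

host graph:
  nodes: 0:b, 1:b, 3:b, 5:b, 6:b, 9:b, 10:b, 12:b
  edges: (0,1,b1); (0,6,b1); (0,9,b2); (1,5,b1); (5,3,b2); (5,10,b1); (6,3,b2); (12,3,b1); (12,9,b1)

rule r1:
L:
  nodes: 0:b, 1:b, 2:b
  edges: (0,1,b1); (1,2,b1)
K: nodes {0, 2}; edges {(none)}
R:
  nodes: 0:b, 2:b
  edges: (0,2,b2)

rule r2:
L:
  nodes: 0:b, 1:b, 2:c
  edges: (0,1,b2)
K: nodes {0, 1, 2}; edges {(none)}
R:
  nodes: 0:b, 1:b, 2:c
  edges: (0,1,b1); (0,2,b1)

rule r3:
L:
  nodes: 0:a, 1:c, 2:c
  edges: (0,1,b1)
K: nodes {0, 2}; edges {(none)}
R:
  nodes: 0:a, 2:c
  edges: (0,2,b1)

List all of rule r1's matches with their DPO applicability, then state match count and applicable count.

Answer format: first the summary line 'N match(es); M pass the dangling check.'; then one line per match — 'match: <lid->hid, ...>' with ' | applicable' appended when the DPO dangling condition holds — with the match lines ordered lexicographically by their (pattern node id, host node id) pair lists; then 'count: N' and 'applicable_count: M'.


2 match(es); 1 pass the dangling check.
match: 0->0, 1->1, 2->5 | applicable
match: 0->1, 1->5, 2->10
count: 2
applicable_count: 1


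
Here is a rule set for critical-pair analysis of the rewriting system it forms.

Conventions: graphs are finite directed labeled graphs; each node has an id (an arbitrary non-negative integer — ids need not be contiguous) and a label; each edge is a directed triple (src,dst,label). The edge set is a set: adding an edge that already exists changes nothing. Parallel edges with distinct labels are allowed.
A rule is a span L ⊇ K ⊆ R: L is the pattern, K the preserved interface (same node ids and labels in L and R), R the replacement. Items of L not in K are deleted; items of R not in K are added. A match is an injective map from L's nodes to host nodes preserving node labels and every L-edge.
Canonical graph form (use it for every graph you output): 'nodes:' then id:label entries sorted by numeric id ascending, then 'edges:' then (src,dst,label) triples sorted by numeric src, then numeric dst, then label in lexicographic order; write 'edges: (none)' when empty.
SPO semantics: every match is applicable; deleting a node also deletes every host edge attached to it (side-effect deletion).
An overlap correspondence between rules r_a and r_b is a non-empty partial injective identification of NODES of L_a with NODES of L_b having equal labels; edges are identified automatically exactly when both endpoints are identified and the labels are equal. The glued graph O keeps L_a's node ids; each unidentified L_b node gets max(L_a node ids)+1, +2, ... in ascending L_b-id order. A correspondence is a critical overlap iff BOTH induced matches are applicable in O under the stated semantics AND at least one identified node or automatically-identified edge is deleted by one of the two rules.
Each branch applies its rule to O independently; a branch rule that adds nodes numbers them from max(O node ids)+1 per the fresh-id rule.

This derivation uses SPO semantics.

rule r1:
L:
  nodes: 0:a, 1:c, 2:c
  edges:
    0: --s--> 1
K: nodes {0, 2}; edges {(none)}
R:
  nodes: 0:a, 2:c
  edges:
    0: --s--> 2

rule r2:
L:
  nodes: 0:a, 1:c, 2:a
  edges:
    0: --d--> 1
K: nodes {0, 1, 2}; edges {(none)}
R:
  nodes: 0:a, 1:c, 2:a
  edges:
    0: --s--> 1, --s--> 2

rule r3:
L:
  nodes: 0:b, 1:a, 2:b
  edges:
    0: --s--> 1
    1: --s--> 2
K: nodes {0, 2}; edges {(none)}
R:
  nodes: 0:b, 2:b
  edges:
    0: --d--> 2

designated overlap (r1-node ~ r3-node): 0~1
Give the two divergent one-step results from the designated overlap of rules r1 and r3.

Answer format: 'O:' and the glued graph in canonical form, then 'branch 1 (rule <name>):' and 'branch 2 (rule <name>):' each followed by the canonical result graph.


O:
nodes: 0:a, 1:c, 2:c, 3:b, 4:b
edges: (0,1,s); (0,4,s); (3,0,s)
branch 1 (rule r1):
nodes: 0:a, 2:c, 3:b, 4:b
edges: (0,2,s); (0,4,s); (3,0,s)
branch 2 (rule r3):
nodes: 1:c, 2:c, 3:b, 4:b
edges: (3,4,d)


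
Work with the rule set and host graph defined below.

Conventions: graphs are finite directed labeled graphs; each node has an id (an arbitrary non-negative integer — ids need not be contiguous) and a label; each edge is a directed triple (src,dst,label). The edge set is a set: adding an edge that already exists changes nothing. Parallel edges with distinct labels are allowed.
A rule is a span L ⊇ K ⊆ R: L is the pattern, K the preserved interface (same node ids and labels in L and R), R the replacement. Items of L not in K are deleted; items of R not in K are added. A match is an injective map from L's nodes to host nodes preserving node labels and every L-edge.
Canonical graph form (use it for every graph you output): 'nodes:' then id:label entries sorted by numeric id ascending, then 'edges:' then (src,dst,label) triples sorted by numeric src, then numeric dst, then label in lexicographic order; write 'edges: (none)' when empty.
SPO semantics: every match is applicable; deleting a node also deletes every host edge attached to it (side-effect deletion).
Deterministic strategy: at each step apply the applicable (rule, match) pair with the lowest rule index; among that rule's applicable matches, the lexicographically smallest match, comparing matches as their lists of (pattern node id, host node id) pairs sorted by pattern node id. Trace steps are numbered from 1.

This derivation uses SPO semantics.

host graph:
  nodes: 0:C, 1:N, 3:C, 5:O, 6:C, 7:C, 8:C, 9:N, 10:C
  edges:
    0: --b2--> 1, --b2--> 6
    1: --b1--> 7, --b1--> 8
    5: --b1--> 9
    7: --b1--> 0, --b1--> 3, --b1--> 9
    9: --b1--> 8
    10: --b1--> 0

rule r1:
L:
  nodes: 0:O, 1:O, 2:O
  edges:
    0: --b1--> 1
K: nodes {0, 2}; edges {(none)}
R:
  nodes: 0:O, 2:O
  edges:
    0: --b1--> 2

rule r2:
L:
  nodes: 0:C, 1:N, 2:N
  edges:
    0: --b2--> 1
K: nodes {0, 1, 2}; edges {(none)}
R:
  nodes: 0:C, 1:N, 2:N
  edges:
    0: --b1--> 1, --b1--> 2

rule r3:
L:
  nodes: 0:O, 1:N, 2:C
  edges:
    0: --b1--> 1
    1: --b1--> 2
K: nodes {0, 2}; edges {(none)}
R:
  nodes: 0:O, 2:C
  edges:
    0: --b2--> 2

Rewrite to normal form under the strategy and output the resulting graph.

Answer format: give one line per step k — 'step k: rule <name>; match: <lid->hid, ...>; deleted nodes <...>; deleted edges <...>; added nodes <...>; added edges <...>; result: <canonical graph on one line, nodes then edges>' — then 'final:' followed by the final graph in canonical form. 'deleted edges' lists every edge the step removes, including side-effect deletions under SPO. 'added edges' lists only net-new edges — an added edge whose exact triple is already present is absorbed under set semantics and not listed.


step 1: rule r2; match: 0->0, 1->1, 2->9; deleted nodes (none); deleted edges (0,1,b2); added nodes (none); added edges (0,1,b1); (0,9,b1); result: nodes: 0:C, 1:N, 3:C, 5:O, 6:C, 7:C, 8:C, 9:N, 10:C edges: (0,1,b1); (0,6,b2); (0,9,b1); (1,7,b1); (1,8,b1); (5,9,b1); (7,0,b1); (7,3,b1); (7,9,b1); (9,8,b1); (10,0,b1)
step 2: rule r3; match: 0->5, 1->9, 2->8; deleted nodes 9; deleted edges (0,9,b1); (5,9,b1); (7,9,b1); (9,8,b1); added nodes (none); added edges (5,8,b2); result: nodes: 0:C, 1:N, 3:C, 5:O, 6:C, 7:C, 8:C, 10:C edges: (0,1,b1); (0,6,b2); (1,7,b1); (1,8,b1); (5,8,b2); (7,0,b1); (7,3,b1); (10,0,b1)
final:
nodes: 0:C, 1:N, 3:C, 5:O, 6:C, 7:C, 8:C, 10:C
edges: (0,1,b1); (0,6,b2); (1,7,b1); (1,8,b1); (5,8,b2); (7,0,b1); (7,3,b1); (10,0,b1)


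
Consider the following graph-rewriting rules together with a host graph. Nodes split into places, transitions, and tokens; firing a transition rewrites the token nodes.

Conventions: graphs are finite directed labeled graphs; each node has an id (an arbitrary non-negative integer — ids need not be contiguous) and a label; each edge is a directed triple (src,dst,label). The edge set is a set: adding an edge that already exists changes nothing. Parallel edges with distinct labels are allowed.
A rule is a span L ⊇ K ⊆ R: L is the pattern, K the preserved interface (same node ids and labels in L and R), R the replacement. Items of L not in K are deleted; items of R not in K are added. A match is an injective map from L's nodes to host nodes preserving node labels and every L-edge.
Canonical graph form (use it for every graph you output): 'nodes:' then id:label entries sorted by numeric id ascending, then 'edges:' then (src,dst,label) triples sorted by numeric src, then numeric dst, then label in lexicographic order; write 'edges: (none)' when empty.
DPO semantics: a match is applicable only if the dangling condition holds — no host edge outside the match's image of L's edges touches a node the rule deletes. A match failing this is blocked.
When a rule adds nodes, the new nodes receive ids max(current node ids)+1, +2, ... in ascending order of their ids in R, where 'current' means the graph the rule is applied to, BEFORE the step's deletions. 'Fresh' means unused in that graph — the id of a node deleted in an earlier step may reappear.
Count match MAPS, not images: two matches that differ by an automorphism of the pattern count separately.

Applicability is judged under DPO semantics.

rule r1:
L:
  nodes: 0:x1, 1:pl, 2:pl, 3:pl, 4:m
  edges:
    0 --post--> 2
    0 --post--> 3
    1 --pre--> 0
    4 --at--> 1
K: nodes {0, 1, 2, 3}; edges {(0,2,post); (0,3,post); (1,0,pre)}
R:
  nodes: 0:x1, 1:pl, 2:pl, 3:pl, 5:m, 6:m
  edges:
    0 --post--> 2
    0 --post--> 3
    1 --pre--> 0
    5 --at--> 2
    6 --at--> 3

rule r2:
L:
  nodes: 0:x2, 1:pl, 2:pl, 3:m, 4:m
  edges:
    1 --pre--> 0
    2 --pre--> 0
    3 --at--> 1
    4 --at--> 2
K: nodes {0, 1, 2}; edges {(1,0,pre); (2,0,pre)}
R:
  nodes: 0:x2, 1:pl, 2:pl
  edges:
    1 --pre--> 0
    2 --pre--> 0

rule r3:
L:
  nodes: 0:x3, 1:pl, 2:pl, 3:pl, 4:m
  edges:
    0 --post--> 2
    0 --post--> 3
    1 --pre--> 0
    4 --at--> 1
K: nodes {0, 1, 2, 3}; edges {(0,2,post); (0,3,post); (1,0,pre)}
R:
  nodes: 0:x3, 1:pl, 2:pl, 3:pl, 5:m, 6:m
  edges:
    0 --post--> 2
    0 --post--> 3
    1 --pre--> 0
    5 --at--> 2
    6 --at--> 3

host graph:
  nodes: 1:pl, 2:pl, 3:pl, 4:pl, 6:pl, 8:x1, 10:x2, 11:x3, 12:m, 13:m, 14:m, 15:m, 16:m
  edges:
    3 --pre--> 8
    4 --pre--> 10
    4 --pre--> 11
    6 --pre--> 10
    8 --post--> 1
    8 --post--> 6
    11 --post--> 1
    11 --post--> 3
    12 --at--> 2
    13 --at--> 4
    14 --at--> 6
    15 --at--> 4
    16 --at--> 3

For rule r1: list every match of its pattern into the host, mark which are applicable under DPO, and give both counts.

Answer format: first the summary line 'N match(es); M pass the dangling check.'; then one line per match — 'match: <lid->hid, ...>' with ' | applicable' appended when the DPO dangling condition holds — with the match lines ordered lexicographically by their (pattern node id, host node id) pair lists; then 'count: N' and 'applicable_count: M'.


2 match(es); 2 pass the dangling check.
match: 0->8, 1->3, 2->1, 3->6, 4->16 | applicable
match: 0->8, 1->3, 2->6, 3->1, 4->16 | applicable
count: 2
applicable_count: 2


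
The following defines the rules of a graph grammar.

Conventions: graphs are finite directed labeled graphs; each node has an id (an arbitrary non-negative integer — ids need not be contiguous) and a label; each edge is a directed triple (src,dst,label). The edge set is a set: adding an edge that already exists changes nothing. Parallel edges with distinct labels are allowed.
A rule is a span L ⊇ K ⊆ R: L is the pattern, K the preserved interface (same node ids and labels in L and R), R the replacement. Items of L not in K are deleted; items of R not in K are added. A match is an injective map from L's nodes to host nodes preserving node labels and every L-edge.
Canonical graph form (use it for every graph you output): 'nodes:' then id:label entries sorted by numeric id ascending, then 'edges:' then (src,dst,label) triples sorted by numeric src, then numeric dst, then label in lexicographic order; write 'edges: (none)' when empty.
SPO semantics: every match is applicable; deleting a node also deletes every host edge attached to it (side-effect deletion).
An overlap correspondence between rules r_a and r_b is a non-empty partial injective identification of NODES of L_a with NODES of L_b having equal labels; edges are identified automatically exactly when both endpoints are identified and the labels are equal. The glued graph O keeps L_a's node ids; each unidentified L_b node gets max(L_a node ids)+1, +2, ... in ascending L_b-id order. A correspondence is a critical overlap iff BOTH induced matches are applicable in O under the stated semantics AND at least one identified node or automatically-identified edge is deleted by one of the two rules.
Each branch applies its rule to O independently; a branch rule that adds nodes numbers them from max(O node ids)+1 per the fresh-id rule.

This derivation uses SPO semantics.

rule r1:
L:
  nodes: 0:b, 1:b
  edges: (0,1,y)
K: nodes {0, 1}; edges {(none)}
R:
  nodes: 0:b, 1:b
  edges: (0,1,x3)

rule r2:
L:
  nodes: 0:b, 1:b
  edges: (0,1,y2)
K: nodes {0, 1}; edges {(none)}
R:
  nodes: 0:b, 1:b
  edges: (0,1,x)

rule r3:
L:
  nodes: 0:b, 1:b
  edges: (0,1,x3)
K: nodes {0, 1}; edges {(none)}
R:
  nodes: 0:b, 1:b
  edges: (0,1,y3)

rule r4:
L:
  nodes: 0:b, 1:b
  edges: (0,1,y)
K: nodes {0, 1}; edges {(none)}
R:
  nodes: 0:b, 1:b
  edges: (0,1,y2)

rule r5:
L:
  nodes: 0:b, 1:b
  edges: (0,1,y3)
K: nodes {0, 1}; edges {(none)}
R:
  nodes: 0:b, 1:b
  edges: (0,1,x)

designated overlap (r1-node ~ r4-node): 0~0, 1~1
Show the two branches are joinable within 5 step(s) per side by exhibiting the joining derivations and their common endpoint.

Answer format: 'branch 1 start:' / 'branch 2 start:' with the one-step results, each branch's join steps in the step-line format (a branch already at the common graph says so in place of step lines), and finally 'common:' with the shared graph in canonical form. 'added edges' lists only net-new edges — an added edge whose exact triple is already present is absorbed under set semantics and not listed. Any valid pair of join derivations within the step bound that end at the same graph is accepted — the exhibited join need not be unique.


branch 1 start:
nodes: 0:b, 1:b
edges: (0,1,x3)
branch 2 start:
nodes: 0:b, 1:b
edges: (0,1,y2)
branch 1 step 1: rule r3; match: 0->0, 1->1; deleted nodes (none); deleted edges (0,1,x3); added nodes (none); added edges (0,1,y3); result: nodes: 0:b, 1:b edges: (0,1,y3)
branch 1 step 2: rule r5; match: 0->0, 1->1; deleted nodes (none); deleted edges (0,1,y3); added nodes (none); added edges (0,1,x); result: nodes: 0:b, 1:b edges: (0,1,x)
branch 2 step 1: rule r2; match: 0->0, 1->1; deleted nodes (none); deleted edges (0,1,y2); added nodes (none); added edges (0,1,x); result: nodes: 0:b, 1:b edges: (0,1,x)
common:
nodes: 0:b, 1:b
edges: (0,1,x)


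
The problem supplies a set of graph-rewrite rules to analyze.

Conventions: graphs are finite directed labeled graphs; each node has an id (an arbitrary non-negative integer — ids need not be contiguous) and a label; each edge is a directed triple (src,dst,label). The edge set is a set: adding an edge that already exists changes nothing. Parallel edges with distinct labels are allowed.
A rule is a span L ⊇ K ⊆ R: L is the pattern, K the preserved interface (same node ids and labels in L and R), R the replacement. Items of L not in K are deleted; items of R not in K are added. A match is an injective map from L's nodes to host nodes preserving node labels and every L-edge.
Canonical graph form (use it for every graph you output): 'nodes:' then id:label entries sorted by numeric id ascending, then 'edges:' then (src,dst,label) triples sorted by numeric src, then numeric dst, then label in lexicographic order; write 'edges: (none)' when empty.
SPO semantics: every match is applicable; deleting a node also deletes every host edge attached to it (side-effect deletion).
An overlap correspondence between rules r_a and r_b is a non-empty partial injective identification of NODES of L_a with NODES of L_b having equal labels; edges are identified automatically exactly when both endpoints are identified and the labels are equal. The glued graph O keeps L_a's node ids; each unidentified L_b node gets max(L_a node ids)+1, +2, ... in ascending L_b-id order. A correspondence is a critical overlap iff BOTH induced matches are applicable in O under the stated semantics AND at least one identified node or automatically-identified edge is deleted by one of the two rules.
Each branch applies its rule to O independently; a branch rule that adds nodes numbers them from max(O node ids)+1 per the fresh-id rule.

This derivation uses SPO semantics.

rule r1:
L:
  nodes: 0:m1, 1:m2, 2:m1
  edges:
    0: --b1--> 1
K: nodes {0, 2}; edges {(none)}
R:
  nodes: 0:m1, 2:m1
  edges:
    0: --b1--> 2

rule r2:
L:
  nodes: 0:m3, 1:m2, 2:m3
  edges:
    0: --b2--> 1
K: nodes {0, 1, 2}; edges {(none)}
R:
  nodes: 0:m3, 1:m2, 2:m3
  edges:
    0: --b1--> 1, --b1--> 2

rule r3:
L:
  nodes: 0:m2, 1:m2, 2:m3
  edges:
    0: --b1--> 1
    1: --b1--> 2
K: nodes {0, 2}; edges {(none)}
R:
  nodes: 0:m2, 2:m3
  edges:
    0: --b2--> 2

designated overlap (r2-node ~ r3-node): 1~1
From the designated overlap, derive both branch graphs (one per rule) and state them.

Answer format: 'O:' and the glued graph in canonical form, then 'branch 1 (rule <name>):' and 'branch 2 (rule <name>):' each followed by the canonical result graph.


O:
nodes: 0:m3, 1:m2, 2:m3, 3:m2, 4:m3
edges: (0,1,b2); (1,4,b1); (3,1,b1)
branch 1 (rule r2):
nodes: 0:m3, 1:m2, 2:m3, 3:m2, 4:m3
edges: (0,1,b1); (0,2,b1); (1,4,b1); (3,1,b1)
branch 2 (rule r3):
nodes: 0:m3, 2:m3, 3:m2, 4:m3
edges: (3,4,b2)


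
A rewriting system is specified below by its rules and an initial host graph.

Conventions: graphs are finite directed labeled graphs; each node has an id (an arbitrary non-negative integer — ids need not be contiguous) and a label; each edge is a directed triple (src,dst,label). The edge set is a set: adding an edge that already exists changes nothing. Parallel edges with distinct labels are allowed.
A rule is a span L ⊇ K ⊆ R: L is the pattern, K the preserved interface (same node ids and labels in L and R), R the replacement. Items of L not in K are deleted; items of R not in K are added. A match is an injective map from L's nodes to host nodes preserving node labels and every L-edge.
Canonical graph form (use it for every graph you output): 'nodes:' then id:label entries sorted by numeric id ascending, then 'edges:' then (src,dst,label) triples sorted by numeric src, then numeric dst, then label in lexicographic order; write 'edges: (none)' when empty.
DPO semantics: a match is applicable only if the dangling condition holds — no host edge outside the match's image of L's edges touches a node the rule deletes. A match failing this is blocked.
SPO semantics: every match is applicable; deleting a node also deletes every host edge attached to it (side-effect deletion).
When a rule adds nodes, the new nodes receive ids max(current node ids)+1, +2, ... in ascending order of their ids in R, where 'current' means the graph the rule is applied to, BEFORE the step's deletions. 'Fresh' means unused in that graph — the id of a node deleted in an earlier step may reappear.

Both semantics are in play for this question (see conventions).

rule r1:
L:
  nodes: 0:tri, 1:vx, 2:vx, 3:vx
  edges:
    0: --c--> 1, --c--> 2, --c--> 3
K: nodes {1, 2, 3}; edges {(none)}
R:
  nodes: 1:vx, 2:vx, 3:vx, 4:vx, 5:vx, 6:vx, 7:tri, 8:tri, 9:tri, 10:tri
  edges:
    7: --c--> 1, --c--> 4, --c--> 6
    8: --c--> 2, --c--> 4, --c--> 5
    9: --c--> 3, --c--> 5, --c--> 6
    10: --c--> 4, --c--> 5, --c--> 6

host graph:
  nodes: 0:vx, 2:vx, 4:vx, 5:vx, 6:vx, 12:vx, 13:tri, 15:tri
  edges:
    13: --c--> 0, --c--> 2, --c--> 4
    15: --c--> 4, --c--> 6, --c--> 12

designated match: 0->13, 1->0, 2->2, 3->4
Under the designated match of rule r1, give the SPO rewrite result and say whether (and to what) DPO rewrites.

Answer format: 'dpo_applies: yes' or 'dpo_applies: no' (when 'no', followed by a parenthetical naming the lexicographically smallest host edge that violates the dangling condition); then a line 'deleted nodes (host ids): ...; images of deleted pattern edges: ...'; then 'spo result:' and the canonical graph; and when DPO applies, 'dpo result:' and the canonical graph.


dpo_applies: yes
deleted nodes (host ids): 13; images of deleted pattern edges: (13,0,c); (13,2,c); (13,4,c)
spo result:
nodes: 0:vx, 2:vx, 4:vx, 5:vx, 6:vx, 12:vx, 15:tri, 16:vx, 17:vx, 18:vx, 19:tri, 20:tri, 21:tri, 22:tri
edges: (15,4,c); (15,6,c); (15,12,c); (19,0,c); (19,16,c); (19,18,c); (20,2,c); (20,16,c); (20,17,c); (21,4,c); (21,17,c); (21,18,c); (22,16,c); (22,17,c); (22,18,c)
dpo result:
nodes: 0:vx, 2:vx, 4:vx, 5:vx, 6:vx, 12:vx, 15:tri, 16:vx, 17:vx, 18:vx, 19:tri, 20:tri, 21:tri, 22:tri
edges: (15,4,c); (15,6,c); (15,12,c); (19,0,c); (19,16,c); (19,18,c); (20,2,c); (20,16,c); (20,17,c); (21,4,c); (21,17,c); (21,18,c); (22,16,c); (22,17,c); (22,18,c)


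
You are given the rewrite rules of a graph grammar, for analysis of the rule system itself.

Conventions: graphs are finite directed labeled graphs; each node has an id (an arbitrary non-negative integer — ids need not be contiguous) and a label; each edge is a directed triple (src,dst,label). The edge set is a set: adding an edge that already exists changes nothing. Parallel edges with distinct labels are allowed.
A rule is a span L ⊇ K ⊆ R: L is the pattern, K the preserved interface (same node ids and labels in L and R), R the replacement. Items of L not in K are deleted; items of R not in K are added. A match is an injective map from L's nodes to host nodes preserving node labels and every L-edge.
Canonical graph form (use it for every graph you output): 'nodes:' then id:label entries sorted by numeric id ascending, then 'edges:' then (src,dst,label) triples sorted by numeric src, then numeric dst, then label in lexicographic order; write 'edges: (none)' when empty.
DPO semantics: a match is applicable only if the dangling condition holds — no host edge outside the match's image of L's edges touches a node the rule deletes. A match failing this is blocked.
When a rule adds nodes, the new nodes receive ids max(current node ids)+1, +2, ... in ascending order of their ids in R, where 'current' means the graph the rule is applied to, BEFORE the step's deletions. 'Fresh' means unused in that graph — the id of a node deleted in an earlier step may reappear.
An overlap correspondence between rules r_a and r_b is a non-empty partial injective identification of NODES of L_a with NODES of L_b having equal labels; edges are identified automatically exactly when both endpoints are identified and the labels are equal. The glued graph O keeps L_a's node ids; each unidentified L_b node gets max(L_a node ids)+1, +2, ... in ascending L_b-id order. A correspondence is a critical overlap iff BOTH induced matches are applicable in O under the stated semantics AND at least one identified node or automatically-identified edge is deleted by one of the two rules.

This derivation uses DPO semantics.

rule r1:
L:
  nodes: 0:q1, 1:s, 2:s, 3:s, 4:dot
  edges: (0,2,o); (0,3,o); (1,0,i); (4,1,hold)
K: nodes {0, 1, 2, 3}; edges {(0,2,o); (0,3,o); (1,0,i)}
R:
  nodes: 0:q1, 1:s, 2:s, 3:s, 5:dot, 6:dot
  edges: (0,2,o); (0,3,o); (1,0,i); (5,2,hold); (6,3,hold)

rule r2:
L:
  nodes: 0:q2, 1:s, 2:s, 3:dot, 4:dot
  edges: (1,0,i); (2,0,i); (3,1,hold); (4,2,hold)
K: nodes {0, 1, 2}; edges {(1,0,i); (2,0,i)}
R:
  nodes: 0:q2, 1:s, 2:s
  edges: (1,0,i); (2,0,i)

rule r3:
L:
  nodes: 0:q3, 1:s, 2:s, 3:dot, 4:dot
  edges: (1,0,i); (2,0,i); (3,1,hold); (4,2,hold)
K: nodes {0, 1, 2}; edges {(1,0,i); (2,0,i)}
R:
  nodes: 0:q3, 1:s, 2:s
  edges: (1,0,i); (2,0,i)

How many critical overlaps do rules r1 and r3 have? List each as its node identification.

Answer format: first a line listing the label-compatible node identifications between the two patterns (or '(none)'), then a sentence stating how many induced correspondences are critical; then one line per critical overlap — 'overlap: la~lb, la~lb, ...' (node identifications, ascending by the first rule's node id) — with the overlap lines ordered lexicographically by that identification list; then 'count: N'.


label-compatible node identifications between L(r1) and L(r3): 1~1, 1~2, 2~1, 2~2, 3~1, 3~2, 4~3, 4~4
6 of the induced correspondences are critical overlaps of r1 and r3.
overlap: 1~1, 2~2, 4~3
overlap: 1~1, 3~2, 4~3
overlap: 1~1, 4~3
overlap: 1~2, 2~1, 4~4
overlap: 1~2, 3~1, 4~4
overlap: 1~2, 4~4
count: 6


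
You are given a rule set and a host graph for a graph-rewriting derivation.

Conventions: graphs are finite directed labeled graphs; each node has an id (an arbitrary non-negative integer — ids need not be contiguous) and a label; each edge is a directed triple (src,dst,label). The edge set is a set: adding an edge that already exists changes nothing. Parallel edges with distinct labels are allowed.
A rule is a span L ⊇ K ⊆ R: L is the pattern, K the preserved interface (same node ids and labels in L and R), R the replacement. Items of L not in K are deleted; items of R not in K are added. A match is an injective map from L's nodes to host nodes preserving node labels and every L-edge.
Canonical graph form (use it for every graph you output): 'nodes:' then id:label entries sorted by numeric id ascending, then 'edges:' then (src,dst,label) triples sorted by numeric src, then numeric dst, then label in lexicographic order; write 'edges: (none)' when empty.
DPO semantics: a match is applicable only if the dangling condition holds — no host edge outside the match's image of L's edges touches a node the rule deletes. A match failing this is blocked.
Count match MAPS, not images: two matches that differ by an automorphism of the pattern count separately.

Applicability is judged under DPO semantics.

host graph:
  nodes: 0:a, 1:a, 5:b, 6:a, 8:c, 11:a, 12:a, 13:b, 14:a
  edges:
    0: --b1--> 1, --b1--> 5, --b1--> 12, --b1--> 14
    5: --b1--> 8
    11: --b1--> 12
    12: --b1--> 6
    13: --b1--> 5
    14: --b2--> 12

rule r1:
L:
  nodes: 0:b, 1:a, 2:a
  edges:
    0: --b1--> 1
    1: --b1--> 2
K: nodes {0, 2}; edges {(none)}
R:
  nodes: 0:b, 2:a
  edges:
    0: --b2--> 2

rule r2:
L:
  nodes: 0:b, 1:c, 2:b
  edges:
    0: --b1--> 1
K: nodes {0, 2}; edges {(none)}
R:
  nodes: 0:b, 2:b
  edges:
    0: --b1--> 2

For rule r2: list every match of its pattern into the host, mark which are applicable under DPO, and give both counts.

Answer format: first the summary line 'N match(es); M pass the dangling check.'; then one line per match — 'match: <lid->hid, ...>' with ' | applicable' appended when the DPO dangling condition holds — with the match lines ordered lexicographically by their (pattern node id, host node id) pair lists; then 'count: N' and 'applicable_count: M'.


1 match(es); 1 pass the dangling check.
match: 0->5, 1->8, 2->13 | applicable
count: 1
applicable_count: 1


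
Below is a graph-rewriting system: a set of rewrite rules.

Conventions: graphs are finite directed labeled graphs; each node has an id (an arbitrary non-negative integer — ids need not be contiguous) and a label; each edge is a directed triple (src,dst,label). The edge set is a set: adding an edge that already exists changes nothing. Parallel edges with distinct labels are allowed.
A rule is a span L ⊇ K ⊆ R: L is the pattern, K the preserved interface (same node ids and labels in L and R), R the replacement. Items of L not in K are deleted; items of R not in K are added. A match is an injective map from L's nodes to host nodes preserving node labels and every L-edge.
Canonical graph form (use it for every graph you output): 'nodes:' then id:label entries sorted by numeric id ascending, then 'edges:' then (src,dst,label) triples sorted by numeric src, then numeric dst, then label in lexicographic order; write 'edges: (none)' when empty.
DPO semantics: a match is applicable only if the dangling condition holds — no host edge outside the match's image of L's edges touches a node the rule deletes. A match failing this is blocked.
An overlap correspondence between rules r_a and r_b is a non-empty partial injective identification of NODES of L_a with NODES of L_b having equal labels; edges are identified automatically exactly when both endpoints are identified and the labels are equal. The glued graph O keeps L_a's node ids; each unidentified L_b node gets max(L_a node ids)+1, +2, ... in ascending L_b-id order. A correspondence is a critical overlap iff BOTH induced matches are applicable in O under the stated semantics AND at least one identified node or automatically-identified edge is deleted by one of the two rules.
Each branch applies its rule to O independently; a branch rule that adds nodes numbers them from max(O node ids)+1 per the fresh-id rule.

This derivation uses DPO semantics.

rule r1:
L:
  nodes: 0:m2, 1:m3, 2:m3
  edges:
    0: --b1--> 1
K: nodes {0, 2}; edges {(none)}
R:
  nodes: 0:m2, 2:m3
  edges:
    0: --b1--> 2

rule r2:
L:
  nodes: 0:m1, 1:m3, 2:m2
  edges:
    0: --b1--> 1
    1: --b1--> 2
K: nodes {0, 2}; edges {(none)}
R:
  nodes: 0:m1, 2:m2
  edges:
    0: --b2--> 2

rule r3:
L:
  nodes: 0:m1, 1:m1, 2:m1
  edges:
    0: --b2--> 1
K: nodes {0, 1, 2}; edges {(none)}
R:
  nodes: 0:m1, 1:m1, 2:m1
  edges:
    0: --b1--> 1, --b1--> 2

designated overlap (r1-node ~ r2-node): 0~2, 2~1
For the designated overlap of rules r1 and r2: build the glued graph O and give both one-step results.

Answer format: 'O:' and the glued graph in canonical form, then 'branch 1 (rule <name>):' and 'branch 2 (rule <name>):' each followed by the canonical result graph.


O:
nodes: 0:m2, 1:m3, 2:m3, 3:m1
edges: (0,1,b1); (2,0,b1); (3,2,b1)
branch 1 (rule r1):
nodes: 0:m2, 2:m3, 3:m1
edges: (0,2,b1); (2,0,b1); (3,2,b1)
branch 2 (rule r2):
nodes: 0:m2, 1:m3, 3:m1
edges: (0,1,b1); (3,0,b2)


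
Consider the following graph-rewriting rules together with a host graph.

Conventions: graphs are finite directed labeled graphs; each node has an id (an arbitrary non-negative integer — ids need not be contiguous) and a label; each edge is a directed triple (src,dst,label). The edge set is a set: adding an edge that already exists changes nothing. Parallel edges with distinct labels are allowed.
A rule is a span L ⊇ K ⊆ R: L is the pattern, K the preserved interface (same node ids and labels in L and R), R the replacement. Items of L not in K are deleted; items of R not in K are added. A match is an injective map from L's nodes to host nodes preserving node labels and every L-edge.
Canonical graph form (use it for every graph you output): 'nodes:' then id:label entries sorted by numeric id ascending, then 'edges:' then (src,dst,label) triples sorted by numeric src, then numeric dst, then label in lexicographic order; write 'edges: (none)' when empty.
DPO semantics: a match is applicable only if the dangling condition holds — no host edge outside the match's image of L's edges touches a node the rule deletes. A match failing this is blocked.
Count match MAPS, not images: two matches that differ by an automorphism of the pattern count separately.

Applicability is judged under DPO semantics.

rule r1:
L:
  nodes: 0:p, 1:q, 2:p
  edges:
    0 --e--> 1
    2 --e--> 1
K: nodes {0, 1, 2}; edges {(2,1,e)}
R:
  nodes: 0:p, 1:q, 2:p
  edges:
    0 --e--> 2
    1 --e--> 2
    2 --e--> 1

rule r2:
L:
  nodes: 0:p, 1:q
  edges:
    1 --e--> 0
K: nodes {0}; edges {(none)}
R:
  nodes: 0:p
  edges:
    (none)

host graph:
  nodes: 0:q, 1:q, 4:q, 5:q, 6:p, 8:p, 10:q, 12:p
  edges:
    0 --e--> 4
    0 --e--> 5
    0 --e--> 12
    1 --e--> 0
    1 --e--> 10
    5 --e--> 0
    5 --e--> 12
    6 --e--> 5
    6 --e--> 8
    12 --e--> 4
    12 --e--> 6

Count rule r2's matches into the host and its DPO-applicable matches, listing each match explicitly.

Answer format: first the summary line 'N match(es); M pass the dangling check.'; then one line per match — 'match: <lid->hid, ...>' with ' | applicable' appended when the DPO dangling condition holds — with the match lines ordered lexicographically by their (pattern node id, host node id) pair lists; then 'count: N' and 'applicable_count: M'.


2 match(es); 0 pass the dangling check.
match: 0->12, 1->0
match: 0->12, 1->5
count: 2
applicable_count: 0


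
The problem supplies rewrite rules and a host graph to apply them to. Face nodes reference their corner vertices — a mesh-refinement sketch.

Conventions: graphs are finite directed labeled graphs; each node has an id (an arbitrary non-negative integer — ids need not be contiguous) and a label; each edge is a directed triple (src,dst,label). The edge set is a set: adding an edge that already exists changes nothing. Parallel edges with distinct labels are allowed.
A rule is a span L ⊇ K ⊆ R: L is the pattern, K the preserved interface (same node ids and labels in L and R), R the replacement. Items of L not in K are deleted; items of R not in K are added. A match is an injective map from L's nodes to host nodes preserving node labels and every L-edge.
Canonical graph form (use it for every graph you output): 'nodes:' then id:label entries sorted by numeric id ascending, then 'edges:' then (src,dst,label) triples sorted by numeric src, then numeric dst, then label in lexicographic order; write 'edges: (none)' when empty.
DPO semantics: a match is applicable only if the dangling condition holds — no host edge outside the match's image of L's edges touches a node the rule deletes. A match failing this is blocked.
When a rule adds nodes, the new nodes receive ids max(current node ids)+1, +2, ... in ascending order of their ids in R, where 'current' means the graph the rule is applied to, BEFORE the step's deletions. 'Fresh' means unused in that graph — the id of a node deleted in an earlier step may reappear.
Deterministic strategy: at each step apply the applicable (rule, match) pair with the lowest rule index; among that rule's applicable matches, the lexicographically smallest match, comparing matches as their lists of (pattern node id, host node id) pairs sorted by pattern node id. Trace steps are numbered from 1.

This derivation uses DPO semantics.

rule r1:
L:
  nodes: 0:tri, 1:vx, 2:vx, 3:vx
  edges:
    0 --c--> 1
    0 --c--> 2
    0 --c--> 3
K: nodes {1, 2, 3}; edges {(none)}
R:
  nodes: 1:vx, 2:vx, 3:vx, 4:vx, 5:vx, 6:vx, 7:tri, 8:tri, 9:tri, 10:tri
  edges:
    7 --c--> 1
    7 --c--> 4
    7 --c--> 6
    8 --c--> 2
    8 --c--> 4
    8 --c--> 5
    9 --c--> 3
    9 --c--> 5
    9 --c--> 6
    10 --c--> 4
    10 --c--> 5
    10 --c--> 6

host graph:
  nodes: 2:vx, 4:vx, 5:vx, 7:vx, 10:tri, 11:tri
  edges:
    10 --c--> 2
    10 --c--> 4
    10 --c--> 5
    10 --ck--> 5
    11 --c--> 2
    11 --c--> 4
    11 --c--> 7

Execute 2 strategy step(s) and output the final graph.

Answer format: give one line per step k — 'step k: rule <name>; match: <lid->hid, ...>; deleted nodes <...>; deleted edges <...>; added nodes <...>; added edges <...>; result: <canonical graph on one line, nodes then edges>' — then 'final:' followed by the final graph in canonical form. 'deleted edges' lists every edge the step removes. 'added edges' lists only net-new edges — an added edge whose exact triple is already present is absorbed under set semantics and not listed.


step 1: rule r1; match: 0->11, 1->2, 2->4, 3->7; deleted nodes 11; deleted edges (11,2,c); (11,4,c); (11,7,c); added nodes 12, 13, 14, 15, 16, 17, 18; added edges (15,2,c); (15,12,c); (15,14,c); (16,4,c); (16,12,c); (16,13,c); (17,7,c); (17,13,c); (17,14,c); (18,12,c); (18,13,c); (18,14,c); result: nodes: 2:vx, 4:vx, 5:vx, 7:vx, 10:tri, 12:vx, 13:vx, 14:vx, 15:tri, 16:tri, 17:tri, 18:tri edges: (10,2,c); (10,4,c); (10,5,c); (10,5,ck); (15,2,c); (15,12,c); (15,14,c); (16,4,c); (16,12,c); (16,13,c); (17,7,c); (17,13,c); (17,14,c); (18,12,c); (18,13,c); (18,14,c)
step 2: rule r1; match: 0->15, 1->2, 2->12, 3->14; deleted nodes 15; deleted edges (15,2,c); (15,12,c); (15,14,c); added nodes 19, 20, 21, 22, 23, 24, 25; added edges (22,2,c); (22,19,c); (22,21,c); (23,12,c); (23,19,c); (23,20,c); (24,14,c); (24,20,c); (24,21,c); (25,19,c); (25,20,c); (25,21,c); result: nodes: 2:vx, 4:vx, 5:vx, 7:vx, 10:tri, 12:vx, 13:vx, 14:vx, 16:tri, 17:tri, 18:tri, 19:vx, 20:vx, 21:vx, 22:tri, 23:tri, 24:tri, 25:tri edges: (10,2,c); (10,4,c); (10,5,c); (10,5,ck); (16,4,c); (16,12,c); (16,13,c); (17,7,c); (17,13,c); (17,14,c); (18,12,c); (18,13,c); (18,14,c); (22,2,c); (22,19,c); (22,21,c); (23,12,c); (23,19,c); (23,20,c); (24,14,c); (24,20,c); (24,21,c); (25,19,c); (25,20,c); (25,21,c)
final:
nodes: 2:vx, 4:vx, 5:vx, 7:vx, 10:tri, 12:vx, 13:vx, 14:vx, 16:tri, 17:tri, 18:tri, 19:vx, 20:vx, 21:vx, 22:tri, 23:tri, 24:tri, 25:tri
edges: (10,2,c); (10,4,c); (10,5,c); (10,5,ck); (16,4,c); (16,12,c); (16,13,c); (17,7,c); (17,13,c); (17,14,c); (18,12,c); (18,13,c); (18,14,c); (22,2,c); (22,19,c); (22,21,c); (23,12,c); (23,19,c); (23,20,c); (24,14,c); (24,20,c); (24,21,c); (25,19,c); (25,20,c); (25,21,c)


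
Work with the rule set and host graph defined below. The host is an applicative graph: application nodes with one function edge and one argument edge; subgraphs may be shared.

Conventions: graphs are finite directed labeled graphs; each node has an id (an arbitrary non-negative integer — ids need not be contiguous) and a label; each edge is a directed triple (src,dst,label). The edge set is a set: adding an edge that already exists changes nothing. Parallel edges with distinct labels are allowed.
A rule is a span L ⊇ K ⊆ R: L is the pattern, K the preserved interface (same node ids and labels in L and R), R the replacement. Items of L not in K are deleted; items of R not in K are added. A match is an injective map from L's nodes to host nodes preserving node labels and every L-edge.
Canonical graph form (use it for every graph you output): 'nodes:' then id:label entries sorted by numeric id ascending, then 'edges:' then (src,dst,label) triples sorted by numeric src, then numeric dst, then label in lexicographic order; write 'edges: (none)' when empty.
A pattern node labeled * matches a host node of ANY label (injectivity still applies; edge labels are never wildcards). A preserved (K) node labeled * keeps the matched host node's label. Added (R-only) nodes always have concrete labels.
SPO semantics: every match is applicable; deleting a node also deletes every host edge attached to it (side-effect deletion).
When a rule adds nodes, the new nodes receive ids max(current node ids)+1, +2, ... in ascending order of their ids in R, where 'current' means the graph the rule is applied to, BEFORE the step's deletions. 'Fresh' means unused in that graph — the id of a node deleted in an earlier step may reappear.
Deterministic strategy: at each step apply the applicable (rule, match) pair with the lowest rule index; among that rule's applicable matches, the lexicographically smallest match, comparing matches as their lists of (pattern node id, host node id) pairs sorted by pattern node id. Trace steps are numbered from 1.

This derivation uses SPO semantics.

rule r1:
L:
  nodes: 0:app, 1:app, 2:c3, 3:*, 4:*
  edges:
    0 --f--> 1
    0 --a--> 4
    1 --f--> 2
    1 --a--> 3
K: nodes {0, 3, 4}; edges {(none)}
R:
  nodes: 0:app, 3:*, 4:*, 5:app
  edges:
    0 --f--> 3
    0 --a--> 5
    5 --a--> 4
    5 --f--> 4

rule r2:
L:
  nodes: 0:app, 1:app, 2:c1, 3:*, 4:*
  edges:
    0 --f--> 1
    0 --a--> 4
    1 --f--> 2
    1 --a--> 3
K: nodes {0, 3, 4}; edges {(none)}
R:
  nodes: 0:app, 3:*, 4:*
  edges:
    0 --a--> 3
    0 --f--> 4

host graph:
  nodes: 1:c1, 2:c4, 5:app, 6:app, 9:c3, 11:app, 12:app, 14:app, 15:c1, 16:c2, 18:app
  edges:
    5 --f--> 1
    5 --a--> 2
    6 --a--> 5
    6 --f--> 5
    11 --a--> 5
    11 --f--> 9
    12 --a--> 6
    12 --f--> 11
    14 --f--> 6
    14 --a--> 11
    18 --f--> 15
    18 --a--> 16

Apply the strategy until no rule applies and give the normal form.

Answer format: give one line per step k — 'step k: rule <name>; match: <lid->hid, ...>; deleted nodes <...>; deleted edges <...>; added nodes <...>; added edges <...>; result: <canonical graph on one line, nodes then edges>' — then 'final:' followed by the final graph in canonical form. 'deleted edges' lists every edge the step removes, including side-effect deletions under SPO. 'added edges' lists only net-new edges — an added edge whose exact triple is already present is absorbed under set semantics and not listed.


step 1: rule r1; match: 0->12, 1->11, 2->9, 3->5, 4->6; deleted nodes 9, 11; deleted edges (11,5,a); (11,9,f); (12,6,a); (12,11,f); (14,11,a); added nodes 19; added edges (12,5,f); (12,19,a); (19,6,a); (19,6,f); result: nodes: 1:c1, 2:c4, 5:app, 6:app, 12:app, 14:app, 15:c1, 16:c2, 18:app, 19:app edges: (5,1,f); (5,2,a); (6,5,a); (6,5,f); (12,5,f); (12,19,a); (14,6,f); (18,15,f); (18,16,a); (19,6,a); (19,6,f)
step 2: rule r2; match: 0->12, 1->5, 2->1, 3->2, 4->19; deleted nodes 1, 5; deleted edges (5,1,f); (5,2,a); (6,5,a); (6,5,f); (12,5,f); (12,19,a); added nodes (none); added edges (12,2,a); (12,19,f); result: nodes: 2:c4, 6:app, 12:app, 14:app, 15:c1, 16:c2, 18:app, 19:app edges: (12,2,a); (12,19,f); (14,6,f); (18,15,f); (18,16,a); (19,6,a); (19,6,f)
final:
nodes: 2:c4, 6:app, 12:app, 14:app, 15:c1, 16:c2, 18:app, 19:app
edges: (12,2,a); (12,19,f); (14,6,f); (18,15,f); (18,16,a); (19,6,a); (19,6,f)
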